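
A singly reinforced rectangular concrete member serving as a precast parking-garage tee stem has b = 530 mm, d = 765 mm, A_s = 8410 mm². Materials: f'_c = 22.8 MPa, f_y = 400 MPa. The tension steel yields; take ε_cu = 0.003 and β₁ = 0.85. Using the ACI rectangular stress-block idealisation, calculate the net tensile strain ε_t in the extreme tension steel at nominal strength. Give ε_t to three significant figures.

a = A_s f_y/(0.85 f'_c b) = 327.51 mm.
β₁ = 0.85, so c = a/β₁ = 327.51/0.85 = 385.31 mm.
From the linear strain diagram with ε_cu = 0.003: ε_t = 0.003 (d − c)/c = 0.003 × (765 − 385.31)/385.31 = 0.00296.
ε_t < 0.004 — the section is over-reinforced for flexure under ACI limits.

ε_t ≈ 0.00296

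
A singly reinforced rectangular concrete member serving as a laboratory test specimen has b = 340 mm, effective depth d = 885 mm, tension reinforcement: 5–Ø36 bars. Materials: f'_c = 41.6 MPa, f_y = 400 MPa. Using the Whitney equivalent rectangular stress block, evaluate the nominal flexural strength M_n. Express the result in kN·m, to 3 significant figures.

M_n ≈ 1630 kN·m

A_s = 5 × 1018 = 5090 mm².
T = A_s f_y = 5090 × 400 = 2036000 N = 2036 kN.
From C = T: a = T/(0.85 f'_c b) = 2036000/(0.85 × 41.6 × 340) = 169.35 mm.
M_n = T(d − a/2) = 2036 kN × (885 − 84.675) mm = 1629.46 kN·m.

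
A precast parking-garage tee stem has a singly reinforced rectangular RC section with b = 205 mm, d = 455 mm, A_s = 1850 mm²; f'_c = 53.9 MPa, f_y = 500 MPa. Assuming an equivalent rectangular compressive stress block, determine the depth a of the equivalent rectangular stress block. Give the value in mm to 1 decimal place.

T = A_s f_y = 1850 × 500 = 925000 N = 925 kN.
Setting C = 0.85 f'_c a b equal to T: a = 925000/(0.85 × 53.9 × 205) = 98.5 mm.

a ≈ 98.5 mm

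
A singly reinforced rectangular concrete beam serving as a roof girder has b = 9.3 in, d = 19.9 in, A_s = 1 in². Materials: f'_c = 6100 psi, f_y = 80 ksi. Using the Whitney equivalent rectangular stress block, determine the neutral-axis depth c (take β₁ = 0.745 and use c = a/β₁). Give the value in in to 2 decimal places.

T = A_s f_y = 1 × 80 = 80 kips.
a = T/(0.85 f'_c b) = 80/(0.85 × 6.1 × 9.3) = 1.6590 in.
With β₁ = 0.745, c = a/β₁ = 1.6590/0.745 = 2.23 in.

c ≈ 2.23 in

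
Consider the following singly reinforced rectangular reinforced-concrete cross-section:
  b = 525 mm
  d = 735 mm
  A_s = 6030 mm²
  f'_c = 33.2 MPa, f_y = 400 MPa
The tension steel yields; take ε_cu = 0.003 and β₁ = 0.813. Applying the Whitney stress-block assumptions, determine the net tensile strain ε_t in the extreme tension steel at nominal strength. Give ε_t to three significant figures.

a = A_s f_y/(0.85 f'_c b) = 162.80 mm.
β₁ = 0.813, so c = a/β₁ = 162.80/0.813 = 200.25 mm.
From the linear strain diagram with ε_cu = 0.003: ε_t = 0.003 (d − c)/c = 0.003 × (735 − 200.25)/200.25 = 0.00801.
Since ε_t ≥ 0.005, the section is tension-controlled.

ε_t ≈ 0.00801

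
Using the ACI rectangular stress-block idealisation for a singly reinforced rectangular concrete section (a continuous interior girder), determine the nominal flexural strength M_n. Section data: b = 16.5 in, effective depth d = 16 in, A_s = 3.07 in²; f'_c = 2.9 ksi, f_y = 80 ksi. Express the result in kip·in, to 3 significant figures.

M_n ≈ 3190 kip·in

T = A_s f_y = 3.07 × 80 = 245.6 kips.
a = T/(0.85 f'_c b) = 245.6/(0.85 × 2.9 × 16.5) = 6.038 in.
M_n = T(d − a/2) = 245.6 × (16 − 3.019) = 3188.1 kip·in.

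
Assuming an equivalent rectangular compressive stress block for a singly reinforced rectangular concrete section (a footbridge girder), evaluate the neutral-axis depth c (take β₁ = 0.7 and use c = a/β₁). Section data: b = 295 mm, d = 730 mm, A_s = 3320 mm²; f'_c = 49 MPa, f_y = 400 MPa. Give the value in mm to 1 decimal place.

c ≈ 154.4 mm

T = A_s f_y = 3320 × 400 = 1328000 N = 1328 kN.
Setting C = 0.85 f'_c a b equal to T: a = 1328000/(0.85 × 49 × 295) = 108.084 mm.
With β₁ = 0.7, c = a/β₁ = 108.084/0.7 = 154.4 mm.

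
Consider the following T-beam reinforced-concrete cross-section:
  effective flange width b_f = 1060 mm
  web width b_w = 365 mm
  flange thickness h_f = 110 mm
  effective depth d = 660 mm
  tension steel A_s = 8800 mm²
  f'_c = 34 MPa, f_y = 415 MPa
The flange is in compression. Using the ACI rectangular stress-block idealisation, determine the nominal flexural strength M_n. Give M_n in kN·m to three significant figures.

M_n ≈ 2190 kN·m

Tension: T = A_s f_y = 8800 × 415 = 3652000 N.
Try a within the flange: a = T/(0.85 f'_c b_f) = 3652000/(0.85 × 34 × 1060) = 119.21 mm.
a = 119.21 > h_f = 110 mm: the block extends into the web. Split into flange-overhang and web parts.
C_f = 0.85 f'_c (b_f − b_w) h_f = 0.85 × 34 × (1060 − 365) × 110 = 2209405 N.
Remaining web compression depth: a_w = (T − C_f)/(0.85 f'_c b_w) = (3652000 − 2209405)/(0.85 × 34 × 365) = 136.76 mm.
M_n = C_f(d − h_f/2) + (T − C_f)(d − a_w/2) = 2209405 × (660 − 55) + 1442595 × (660 − 68.38) = 1336.69 + 853.47 = 2190.16 × 10⁶ N·mm.
M_n = 2190.16 kN·m.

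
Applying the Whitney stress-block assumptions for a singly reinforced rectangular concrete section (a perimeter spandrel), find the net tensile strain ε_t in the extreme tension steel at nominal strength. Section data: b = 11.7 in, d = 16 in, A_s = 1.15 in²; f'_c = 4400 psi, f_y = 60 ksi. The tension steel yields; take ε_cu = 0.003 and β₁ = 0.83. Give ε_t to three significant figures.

a = A_s f_y/(0.85 f'_c b) = 1.577 in.
β₁ = 0.83, so c = a/β₁ = 1.577/0.83 = 1.900 in.
From the linear strain diagram with ε_cu = 0.003: ε_t = 0.003 (d − c)/c = 0.003 × (16 − 1.900)/1.900 = 0.0223.
Since ε_t ≥ 0.005, the section is tension-controlled.

ε_t ≈ 0.0223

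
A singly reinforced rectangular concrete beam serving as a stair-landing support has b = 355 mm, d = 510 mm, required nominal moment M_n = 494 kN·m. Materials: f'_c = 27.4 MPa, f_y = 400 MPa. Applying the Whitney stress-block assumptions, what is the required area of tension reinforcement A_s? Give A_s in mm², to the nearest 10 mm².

With M_n = 0.85 f'_c a b (d − a/2), solve the quadratic for a:
a = d − √(d² − 2M_n/(0.85 f'_c b)) = 510 − √(510² − 2 × 494×10⁶/(0.85 × 27.4 × 355)) = 135.03 mm.
A_s = 0.85 f'_c a b / f_y = 0.85 × 27.4 × 135.03 × 355 / 400 = 2791.1 mm².

A_s ≈ 2790 mm²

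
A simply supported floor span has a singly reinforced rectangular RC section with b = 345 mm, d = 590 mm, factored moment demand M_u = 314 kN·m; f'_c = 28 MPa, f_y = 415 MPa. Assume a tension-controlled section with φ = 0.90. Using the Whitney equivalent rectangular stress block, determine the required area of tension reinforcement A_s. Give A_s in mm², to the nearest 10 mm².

M_n = M_u/φ = 314/0.90 = 348.889 kN·m.
With M_n = 0.85 f'_c a b (d − a/2), solve the quadratic for a:
a = d − √(d² − 2M_n/(0.85 f'_c b)) = 590 − √(590² − 2 × 348.889×10⁶/(0.85 × 28 × 345)) = 77.05 mm.
A_s = 0.85 f'_c a b / f_y = 0.85 × 28 × 77.05 × 345 / 415 = 1524.5 mm².

A_s ≈ 1520 mm²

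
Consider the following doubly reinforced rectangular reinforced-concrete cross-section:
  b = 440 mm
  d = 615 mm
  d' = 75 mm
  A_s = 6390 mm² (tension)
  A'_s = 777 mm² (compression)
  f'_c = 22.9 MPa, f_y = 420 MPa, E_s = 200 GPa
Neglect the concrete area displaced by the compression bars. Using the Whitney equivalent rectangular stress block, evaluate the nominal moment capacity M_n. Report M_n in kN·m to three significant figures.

M_n ≈ 1300 kN·m

Assume both tension and compression steel yield.
Net tension couple steel: A_s − A'_s = 5613 mm².
a = (A_s − A'_s) f_y / (0.85 f'_c b) = 2357460/(0.85 × 22.9 × 440) = 275.26 mm.
c = a/β₁ = 275.26/0.85 = 323.84 mm; ε'_s = 0.003(c − d')/c = 0.0023 ≥ f_y/E_s = 0.0021, so compression steel does yield.
M_n = (A_s − A'_s) f_y (d − a/2) + A'_s f_y (d − d') = [2357460 × (615 − 137.63) + 326340 × (615 − 75)] × 10⁻⁶ = 1125.38 + 176.22 = 1301.60 kN·m.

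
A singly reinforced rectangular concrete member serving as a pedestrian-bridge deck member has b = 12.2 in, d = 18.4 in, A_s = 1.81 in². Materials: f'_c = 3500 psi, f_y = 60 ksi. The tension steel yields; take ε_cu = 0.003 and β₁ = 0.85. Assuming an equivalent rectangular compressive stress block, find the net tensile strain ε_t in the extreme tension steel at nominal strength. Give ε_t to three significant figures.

a = A_s f_y/(0.85 f'_c b) = 2.992 in.
β₁ = 0.85, so c = a/β₁ = 2.992/0.85 = 3.520 in.
From the linear strain diagram with ε_cu = 0.003: ε_t = 0.003 (d − c)/c = 0.003 × (18.4 − 3.520)/3.520 = 0.0127.
Since ε_t ≥ 0.005, the section is tension-controlled.

ε_t ≈ 0.0127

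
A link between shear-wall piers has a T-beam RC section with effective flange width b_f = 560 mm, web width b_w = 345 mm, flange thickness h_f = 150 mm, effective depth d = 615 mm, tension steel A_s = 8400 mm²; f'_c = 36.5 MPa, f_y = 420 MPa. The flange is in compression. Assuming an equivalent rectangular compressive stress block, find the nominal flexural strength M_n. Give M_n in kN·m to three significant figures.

Tension: T = A_s f_y = 8400 × 420 = 3528000 N.
Try a within the flange: a = T/(0.85 f'_c b_f) = 3528000/(0.85 × 36.5 × 560) = 203.06 mm.
a = 203.06 > h_f = 150 mm: the block extends into the web. Split into flange-overhang and web parts.
C_f = 0.85 f'_c (b_f − b_w) h_f = 0.85 × 36.5 × (560 − 345) × 150 = 1000556 N.
Remaining web compression depth: a_w = (T − C_f)/(0.85 f'_c b_w) = (3528000 − 1000556)/(0.85 × 36.5 × 345) = 236.13 mm.
M_n = C_f(d − h_f/2) + (T − C_f)(d − a_w/2) = 1000556 × (615 − 75) + 2527444 × (615 − 118.065) = 540.30 + 1255.98 = 1796.28 × 10⁶ N·mm.
M_n = 1796.28 kN·m.

M_n ≈ 1800 kN·m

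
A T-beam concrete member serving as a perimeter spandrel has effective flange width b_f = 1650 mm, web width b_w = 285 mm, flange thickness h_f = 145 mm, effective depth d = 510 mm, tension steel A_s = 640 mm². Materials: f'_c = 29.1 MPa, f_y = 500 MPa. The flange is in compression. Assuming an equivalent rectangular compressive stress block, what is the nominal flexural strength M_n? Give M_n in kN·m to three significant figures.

M_n ≈ 162 kN·m

Tension: T = A_s f_y = 640 × 500 = 320000 N.
Try a within the flange: a = T/(0.85 f'_c b_f) = 320000/(0.85 × 29.1 × 1650) = 7.84 mm.
Since a = 7.84 ≤ h_f = 145 mm, the stress block lies entirely in the flange; analyse as a rectangular beam of width b_f.
M_n = T(d − a/2) = 320000 × (510 − 3.92) = 161.95 × 10⁶ N·mm.
M_n = 161.95 kN·m.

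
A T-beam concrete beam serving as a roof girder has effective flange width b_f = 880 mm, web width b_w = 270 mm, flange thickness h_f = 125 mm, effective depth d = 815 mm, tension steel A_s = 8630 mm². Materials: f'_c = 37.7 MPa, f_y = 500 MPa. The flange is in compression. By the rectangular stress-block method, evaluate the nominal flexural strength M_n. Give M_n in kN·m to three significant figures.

Tension: T = A_s f_y = 8630 × 500 = 4315000 N.
Try a within the flange: a = T/(0.85 f'_c b_f) = 4315000/(0.85 × 37.7 × 880) = 153.02 mm.
a = 153.02 > h_f = 125 mm: the block extends into the web. Split into flange-overhang and web parts.
C_f = 0.85 f'_c (b_f − b_w) h_f = 0.85 × 37.7 × (880 − 270) × 125 = 2443431 N.
Remaining web compression depth: a_w = (T − C_f)/(0.85 f'_c b_w) = (4315000 − 2443431)/(0.85 × 37.7 × 270) = 216.31 mm.
M_n = C_f(d − h_f/2) + (T − C_f)(d − a_w/2) = 2443431 × (815 − 62.5) + 1871569 × (815 − 108.155) = 1838.68 + 1322.91 = 3161.59 × 10⁶ N·mm.
M_n = 3161.59 kN·m.

M_n ≈ 3160 kN·m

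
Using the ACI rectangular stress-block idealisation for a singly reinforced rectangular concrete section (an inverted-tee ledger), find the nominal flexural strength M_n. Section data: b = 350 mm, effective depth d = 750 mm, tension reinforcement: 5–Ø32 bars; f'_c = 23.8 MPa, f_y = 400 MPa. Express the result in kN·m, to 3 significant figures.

M_n ≈ 1020 kN·m

A_s = 5 × 804 = 4020 mm².
T = A_s f_y = 4020 × 400 = 1608000 N = 1608 kN.
From C = T: a = T/(0.85 f'_c b) = 1608000/(0.85 × 23.8 × 350) = 227.10 mm.
M_n = T(d − a/2) = 1608 kN × (750 − 113.55) mm = 1023.41 kN·m.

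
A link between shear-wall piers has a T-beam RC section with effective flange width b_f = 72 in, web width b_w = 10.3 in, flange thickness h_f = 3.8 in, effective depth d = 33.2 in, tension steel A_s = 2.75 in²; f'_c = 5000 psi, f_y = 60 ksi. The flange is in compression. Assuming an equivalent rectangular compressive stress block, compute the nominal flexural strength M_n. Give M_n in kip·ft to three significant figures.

M_n ≈ 453 kip·ft

Tension: T = A_s f_y = 2.75 × 60 = 165 kips.
Try a within the flange: a = T/(0.85 f'_c b_f) = 165/(0.85 × 5 × 72) = 0.539 in.
Since a = 0.539 ≤ h_f = 3.8 in, the stress block lies entirely in the flange; analyse as a rectangular beam of width b_f.
M_n = T(d − a/2) = 165 × (33.2 − 0.2695) = 5433.5 kip·in.
M_n = 5433.5/12 = 452.79 kip·ft.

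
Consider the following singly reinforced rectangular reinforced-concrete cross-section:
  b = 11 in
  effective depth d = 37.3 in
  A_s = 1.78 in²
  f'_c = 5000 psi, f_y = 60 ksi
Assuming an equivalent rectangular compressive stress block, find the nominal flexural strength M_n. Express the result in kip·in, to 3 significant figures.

M_n ≈ 3860 kip·in

T = A_s f_y = 1.78 × 60 = 106.8 kips.
a = T/(0.85 f'_c b) = 106.8/(0.85 × 5 × 11) = 2.284 in.
M_n = T(d − a/2) = 106.8 × (37.3 − 1.142) = 3861.7 kip·in.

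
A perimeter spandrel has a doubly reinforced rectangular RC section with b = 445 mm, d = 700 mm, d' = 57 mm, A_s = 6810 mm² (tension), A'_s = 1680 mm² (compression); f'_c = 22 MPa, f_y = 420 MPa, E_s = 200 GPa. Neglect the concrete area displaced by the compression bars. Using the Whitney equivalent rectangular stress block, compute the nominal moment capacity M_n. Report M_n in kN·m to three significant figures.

M_n ≈ 1680 kN·m

Assume both tension and compression steel yield.
Net tension couple steel: A_s − A'_s = 5130 mm².
a = (A_s − A'_s) f_y / (0.85 f'_c b) = 2154600/(0.85 × 22 × 445) = 258.92 mm.
c = a/β₁ = 258.92/0.85 = 304.61 mm; ε'_s = 0.003(c − d')/c = 0.0024 ≥ f_y/E_s = 0.0021, so compression steel does yield.
M_n = (A_s − A'_s) f_y (d − a/2) + A'_s f_y (d − d') = [2154600 × (700 − 129.46) + 705600 × (700 − 57)] × 10⁻⁶ = 1229.29 + 453.70 = 1682.99 kN·m.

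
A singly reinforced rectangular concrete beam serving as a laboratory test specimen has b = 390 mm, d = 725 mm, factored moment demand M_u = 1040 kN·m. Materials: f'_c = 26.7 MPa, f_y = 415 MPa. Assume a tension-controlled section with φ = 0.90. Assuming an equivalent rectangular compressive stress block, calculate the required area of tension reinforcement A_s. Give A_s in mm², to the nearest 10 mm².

A_s ≈ 4490 mm²

M_n = M_u/φ = 1040/0.90 = 1155.56 kN·m.
With M_n = 0.85 f'_c a b (d − a/2), solve the quadratic for a:
a = d − √(d² − 2M_n/(0.85 f'_c b)) = 725 − √(725² − 2 × 1155.56×10⁶/(0.85 × 26.7 × 390)) = 210.69 mm.
A_s = 0.85 f'_c a b / f_y = 0.85 × 26.7 × 210.69 × 390 / 415 = 4493.6 mm².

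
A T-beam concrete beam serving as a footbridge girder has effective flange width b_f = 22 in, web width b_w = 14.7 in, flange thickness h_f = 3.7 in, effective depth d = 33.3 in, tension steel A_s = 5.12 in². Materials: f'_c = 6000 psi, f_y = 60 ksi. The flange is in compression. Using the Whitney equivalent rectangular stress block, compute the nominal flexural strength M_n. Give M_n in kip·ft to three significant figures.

M_n ≈ 817 kip·ft

Tension: T = A_s f_y = 5.12 × 60 = 307.2 kips.
Try a within the flange: a = T/(0.85 f'_c b_f) = 307.2/(0.85 × 6 × 22) = 2.738 in.
Since a = 2.738 ≤ h_f = 3.7 in, the stress block lies entirely in the flange; analyse as a rectangular beam of width b_f.
M_n = T(d − a/2) = 307.2 × (33.3 − 1.369) = 9809.2 kip·in.
M_n = 9809.2/12 = 817.43 kip·ft.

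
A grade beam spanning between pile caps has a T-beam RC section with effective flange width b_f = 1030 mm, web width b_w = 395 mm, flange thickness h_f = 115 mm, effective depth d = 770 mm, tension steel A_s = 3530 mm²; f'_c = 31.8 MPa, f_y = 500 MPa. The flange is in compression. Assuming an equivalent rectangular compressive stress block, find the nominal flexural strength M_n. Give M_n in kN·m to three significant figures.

Tension: T = A_s f_y = 3530 × 500 = 1765000 N.
Try a within the flange: a = T/(0.85 f'_c b_f) = 1765000/(0.85 × 31.8 × 1030) = 63.40 mm.
Since a = 63.40 ≤ h_f = 115 mm, the stress block lies entirely in the flange; analyse as a rectangular beam of width b_f.
M_n = T(d − a/2) = 1765000 × (770 − 31.7) = 1303.10 × 10⁶ N·mm.
M_n = 1303.10 kN·m.

M_n ≈ 1300 kN·m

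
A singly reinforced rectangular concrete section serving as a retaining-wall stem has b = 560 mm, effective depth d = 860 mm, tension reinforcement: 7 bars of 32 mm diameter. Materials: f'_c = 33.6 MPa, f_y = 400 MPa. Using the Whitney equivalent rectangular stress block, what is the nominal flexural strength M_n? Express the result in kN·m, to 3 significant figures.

A_s = 7 × 804 = 5628 mm².
T = A_s f_y = 5628 × 400 = 2251200 N = 2251.2 kN.
From C = T: a = T/(0.85 f'_c b) = 2251200/(0.85 × 33.6 × 560) = 140.76 mm.
M_n = T(d − a/2) = 2251.2 kN × (860 − 70.38) mm = 1777.59 kN·m.

M_n ≈ 1780 kN·m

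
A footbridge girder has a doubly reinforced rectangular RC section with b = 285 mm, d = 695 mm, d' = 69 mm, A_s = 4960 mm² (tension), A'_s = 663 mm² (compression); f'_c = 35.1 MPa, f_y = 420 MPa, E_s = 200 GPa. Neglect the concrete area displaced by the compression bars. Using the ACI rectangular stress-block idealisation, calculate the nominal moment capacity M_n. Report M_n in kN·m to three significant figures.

Assume both tension and compression steel yield.
Net tension couple steel: A_s − A'_s = 4297 mm².
a = (A_s − A'_s) f_y / (0.85 f'_c b) = 1804740/(0.85 × 35.1 × 285) = 212.25 mm.
c = a/β₁ = 212.25/0.799 = 265.64 mm; ε'_s = 0.003(c − d')/c = 0.0022 ≥ f_y/E_s = 0.0021, so compression steel does yield.
M_n = (A_s − A'_s) f_y (d − a/2) + A'_s f_y (d − d') = [1804740 × (695 − 106.125) + 278460 × (695 − 69)] × 10⁻⁶ = 1062.77 + 174.32 = 1237.09 kN·m.

M_n ≈ 1240 kN·m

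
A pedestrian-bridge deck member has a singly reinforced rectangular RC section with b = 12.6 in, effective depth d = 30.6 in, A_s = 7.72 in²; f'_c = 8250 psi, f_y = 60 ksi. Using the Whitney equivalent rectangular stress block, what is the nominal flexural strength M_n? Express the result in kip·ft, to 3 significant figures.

M_n ≈ 1080 kip·ft

T = A_s f_y = 7.72 × 60 = 463.2 kips.
a = T/(0.85 f'_c b) = 463.2/(0.85 × 8.25 × 12.6) = 5.242 in.
M_n = T(d − a/2) = 463.2 × (30.6 − 2.621) = 12959.9 kip·in = 12959.9/12 = 1079.99 kip·ft.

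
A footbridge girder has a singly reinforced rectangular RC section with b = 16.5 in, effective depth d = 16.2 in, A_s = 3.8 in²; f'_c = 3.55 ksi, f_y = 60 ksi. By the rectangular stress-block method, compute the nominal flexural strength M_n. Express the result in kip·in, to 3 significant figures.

T = A_s f_y = 3.8 × 60 = 228 kips.
a = T/(0.85 f'_c b) = 228/(0.85 × 3.55 × 16.5) = 4.579 in.
M_n = T(d − a/2) = 228 × (16.2 − 2.2895) = 3171.6 kip·in.

M_n ≈ 3170 kip·in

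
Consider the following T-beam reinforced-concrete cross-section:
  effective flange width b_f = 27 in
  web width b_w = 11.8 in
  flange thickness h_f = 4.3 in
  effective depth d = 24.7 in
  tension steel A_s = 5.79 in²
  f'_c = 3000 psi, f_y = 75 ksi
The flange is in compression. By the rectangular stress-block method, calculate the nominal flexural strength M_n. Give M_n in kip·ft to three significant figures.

M_n ≈ 765 kip·ft

Tension: T = A_s f_y = 5.79 × 75 = 434.25 kips.
Try a within the flange: a = T/(0.85 f'_c b_f) = 434.25/(0.85 × 3 × 27) = 6.307 in.
a = 6.307 > h_f = 4.3 in: the block extends into the web. Split into flange-overhang and web parts.
C_f = 0.85 f'_c (b_f − b_w) h_f = 0.85 × 3 × (27 − 11.8) × 4.3 = 166.7 kips.
Remaining web compression depth: a_w = (T − C_f)/(0.85 f'_c b_w) = (434.25 − 166.7)/(0.85 × 3 × 11.8) = 8.892 in.
M_n = C_f(d − h_f/2) + (T − C_f)(d − a_w/2) = 166.7 × (24.7 − 2.15) + 267.55 × (24.7 − 4.446) = 3759.1 + 5419.0 = 9178.1 kip·in.
M_n = 9178.1/12 = 764.84 kip·ft.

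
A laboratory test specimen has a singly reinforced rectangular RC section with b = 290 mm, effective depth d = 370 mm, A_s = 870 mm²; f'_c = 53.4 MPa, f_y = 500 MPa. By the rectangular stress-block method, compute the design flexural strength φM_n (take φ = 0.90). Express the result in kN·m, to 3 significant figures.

T = A_s f_y = 870 × 500 = 435000 N = 435 kN.
From C = T: a = T/(0.85 f'_c b) = 435000/(0.85 × 53.4 × 290) = 33.05 mm.
M_n = T(d − a/2) = 435 kN × (370 − 16.525) mm = 153.76 kN·m.
φM_n = 0.90 × 153.76 = 138.38 kN·m.

φM_n ≈ 138 kN·m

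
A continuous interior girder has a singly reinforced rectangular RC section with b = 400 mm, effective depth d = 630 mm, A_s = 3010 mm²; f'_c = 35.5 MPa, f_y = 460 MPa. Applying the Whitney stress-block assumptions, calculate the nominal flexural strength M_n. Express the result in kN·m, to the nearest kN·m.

M_n ≈ 793 kN·m

T = A_s f_y = 3010 × 460 = 1384600 N = 1384.6 kN.
From C = T: a = T/(0.85 f'_c b) = 1384600/(0.85 × 35.5 × 400) = 114.71 mm.
M_n = T(d − a/2) = 1384.6 kN × (630 − 57.355) mm = 792.88 kN·m.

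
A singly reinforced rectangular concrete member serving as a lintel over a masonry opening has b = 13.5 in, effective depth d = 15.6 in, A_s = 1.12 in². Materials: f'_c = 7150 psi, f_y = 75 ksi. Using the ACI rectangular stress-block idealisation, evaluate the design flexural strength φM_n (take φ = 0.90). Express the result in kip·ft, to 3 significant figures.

T = A_s f_y = 1.12 × 75 = 84 kips.
a = T/(0.85 f'_c b) = 84/(0.85 × 7.15 × 13.5) = 1.024 in.
M_n = T(d − a/2) = 84 × (15.6 − 0.512) = 1267.4 kip·in = 1267.4/12 = 105.62 kip·ft.
φM_n = 0.90 × 105.62 = 95.06 kip·ft.

φM_n ≈ 95.1 kip·ft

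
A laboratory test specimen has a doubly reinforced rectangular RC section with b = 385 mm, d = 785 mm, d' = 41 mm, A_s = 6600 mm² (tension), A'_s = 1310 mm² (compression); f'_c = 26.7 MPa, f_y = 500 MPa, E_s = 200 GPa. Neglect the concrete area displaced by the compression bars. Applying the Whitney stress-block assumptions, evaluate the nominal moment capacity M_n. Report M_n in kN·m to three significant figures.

Assume both tension and compression steel yield.
Net tension couple steel: A_s − A'_s = 5290 mm².
a = (A_s − A'_s) f_y / (0.85 f'_c b) = 2645000/(0.85 × 26.7 × 385) = 302.72 mm.
c = a/β₁ = 302.72/0.85 = 356.14 mm; ε'_s = 0.003(c − d')/c = 0.0027 ≥ f_y/E_s = 0.0025, so compression steel does yield.
M_n = (A_s − A'_s) f_y (d − a/2) + A'_s f_y (d − d') = [2645000 × (785 − 151.36) + 655000 × (785 − 41)] × 10⁻⁶ = 1675.98 + 487.32 = 2163.30 kN·m.

M_n ≈ 2160 kN·m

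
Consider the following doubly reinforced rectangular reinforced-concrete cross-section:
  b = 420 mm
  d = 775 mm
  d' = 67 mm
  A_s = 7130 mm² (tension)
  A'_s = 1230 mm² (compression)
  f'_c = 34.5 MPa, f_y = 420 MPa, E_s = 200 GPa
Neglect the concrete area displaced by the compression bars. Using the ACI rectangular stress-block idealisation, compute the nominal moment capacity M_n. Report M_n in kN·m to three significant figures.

Assume both tension and compression steel yield.
Net tension couple steel: A_s − A'_s = 5900 mm².
a = (A_s − A'_s) f_y / (0.85 f'_c b) = 2478000/(0.85 × 34.5 × 420) = 201.19 mm.
c = a/β₁ = 201.19/0.804 = 250.24 mm; ε'_s = 0.003(c − d')/c = 0.0022 ≥ f_y/E_s = 0.0021, so compression steel does yield.
M_n = (A_s − A'_s) f_y (d − a/2) + A'_s f_y (d − d') = [2478000 × (775 − 100.595) + 516600 × (775 − 67)] × 10⁻⁶ = 1671.18 + 365.75 = 2036.93 kN·m.

M_n ≈ 2040 kN·m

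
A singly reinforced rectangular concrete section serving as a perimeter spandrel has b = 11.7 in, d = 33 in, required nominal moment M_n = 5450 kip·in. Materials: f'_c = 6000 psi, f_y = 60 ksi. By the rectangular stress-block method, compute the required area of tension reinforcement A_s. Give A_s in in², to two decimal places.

A_s ≈ 2.88 in²

From M_n = 0.85 f'_c a b (d − a/2):
a = d − √(d² − 2M_n/(0.85 f'_c b)) = 33 − √(33² − 2 × 5450/(0.85 × 6 × 11.7)) = 2.895 in.
A_s = 0.85 f'_c a b / f_y = 0.85 × 6 × 2.895 × 11.7 / 60 = 2.879 in².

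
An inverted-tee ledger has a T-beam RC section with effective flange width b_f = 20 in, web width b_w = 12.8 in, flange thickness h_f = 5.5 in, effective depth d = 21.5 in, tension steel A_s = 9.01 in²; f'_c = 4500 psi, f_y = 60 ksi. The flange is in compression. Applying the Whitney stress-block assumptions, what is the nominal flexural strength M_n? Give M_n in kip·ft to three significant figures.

Tension: T = A_s f_y = 9.01 × 60 = 540.6 kips.
Try a within the flange: a = T/(0.85 f'_c b_f) = 540.6/(0.85 × 4.5 × 20) = 7.067 in.
a = 7.067 > h_f = 5.5 in: the block extends into the web. Split into flange-overhang and web parts.
C_f = 0.85 f'_c (b_f − b_w) h_f = 0.85 × 4.5 × (20 − 12.8) × 5.5 = 151.5 kips.
Remaining web compression depth: a_w = (T − C_f)/(0.85 f'_c b_w) = (540.6 − 151.5)/(0.85 × 4.5 × 12.8) = 7.947 in.
M_n = C_f(d − h_f/2) + (T − C_f)(d − a_w/2) = 151.5 × (21.5 − 2.75) + 389.1 × (21.5 − 3.9735) = 2840.6 + 6819.6 = 9660.2 kip·in.
M_n = 9660.2/12 = 805.02 kip·ft.

M_n ≈ 805 kip·ft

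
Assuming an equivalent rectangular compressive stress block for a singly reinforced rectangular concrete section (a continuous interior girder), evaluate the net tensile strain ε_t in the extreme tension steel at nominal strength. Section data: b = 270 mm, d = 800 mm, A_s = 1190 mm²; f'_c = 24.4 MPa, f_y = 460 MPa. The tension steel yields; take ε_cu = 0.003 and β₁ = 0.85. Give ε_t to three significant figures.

ε_t ≈ 0.0179

a = A_s f_y/(0.85 f'_c b) = 97.75 mm.
β₁ = 0.85, so c = a/β₁ = 97.75/0.85 = 115.00 mm.
From the linear strain diagram with ε_cu = 0.003: ε_t = 0.003 (d − c)/c = 0.003 × (800 − 115.00)/115.00 = 0.0179.
Since ε_t ≥ 0.005, the section is tension-controlled.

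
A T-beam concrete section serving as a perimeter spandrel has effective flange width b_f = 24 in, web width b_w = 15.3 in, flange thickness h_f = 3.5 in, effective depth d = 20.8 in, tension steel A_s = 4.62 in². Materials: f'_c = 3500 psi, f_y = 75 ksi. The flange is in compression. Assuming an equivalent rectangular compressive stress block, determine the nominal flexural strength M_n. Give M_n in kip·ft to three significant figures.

M_n ≈ 527 kip·ft

Tension: T = A_s f_y = 4.62 × 75 = 346.5 kips.
Try a within the flange: a = T/(0.85 f'_c b_f) = 346.5/(0.85 × 3.5 × 24) = 4.853 in.
a = 4.853 > h_f = 3.5 in: the block extends into the web. Split into flange-overhang and web parts.
C_f = 0.85 f'_c (b_f − b_w) h_f = 0.85 × 3.5 × (24 − 15.3) × 3.5 = 90.6 kips.
Remaining web compression depth: a_w = (T − C_f)/(0.85 f'_c b_w) = (346.5 − 90.6)/(0.85 × 3.5 × 15.3) = 5.622 in.
M_n = C_f(d − h_f/2) + (T − C_f)(d − a_w/2) = 90.6 × (20.8 − 1.75) + 255.9 × (20.8 − 2.811) = 1725.9 + 4603.4 = 6329.3 kip·in.
M_n = 6329.3/12 = 527.44 kip·ft.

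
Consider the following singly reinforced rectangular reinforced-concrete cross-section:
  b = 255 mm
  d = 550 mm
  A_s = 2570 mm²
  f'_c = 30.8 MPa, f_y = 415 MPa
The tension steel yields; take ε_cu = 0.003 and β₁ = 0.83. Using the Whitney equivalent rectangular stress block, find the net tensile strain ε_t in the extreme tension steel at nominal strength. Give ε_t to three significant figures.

ε_t ≈ 0.00557

a = A_s f_y/(0.85 f'_c b) = 159.76 mm.
β₁ = 0.83, so c = a/β₁ = 159.76/0.83 = 192.48 mm.
From the linear strain diagram with ε_cu = 0.003: ε_t = 0.003 (d − c)/c = 0.003 × (550 − 192.48)/192.48 = 0.00557.
Since ε_t ≥ 0.005, the section is tension-controlled.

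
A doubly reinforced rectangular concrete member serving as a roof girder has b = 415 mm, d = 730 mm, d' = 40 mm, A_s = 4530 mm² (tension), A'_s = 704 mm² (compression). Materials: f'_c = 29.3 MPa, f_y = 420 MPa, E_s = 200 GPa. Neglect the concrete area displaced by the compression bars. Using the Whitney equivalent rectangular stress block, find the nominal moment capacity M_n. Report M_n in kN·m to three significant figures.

M_n ≈ 1250 kN·m

Assume both tension and compression steel yield.
Net tension couple steel: A_s − A'_s = 3826 mm².
a = (A_s − A'_s) f_y / (0.85 f'_c b) = 1606920/(0.85 × 29.3 × 415) = 155.47 mm.
c = a/β₁ = 155.47/0.841 = 184.86 mm; ε'_s = 0.003(c − d')/c = 0.0024 ≥ f_y/E_s = 0.0021, so compression steel does yield.
M_n = (A_s − A'_s) f_y (d − a/2) + A'_s f_y (d − d') = [1606920 × (730 − 77.735) + 295680 × (730 − 40)] × 10⁻⁶ = 1048.14 + 204.02 = 1252.16 kN·m.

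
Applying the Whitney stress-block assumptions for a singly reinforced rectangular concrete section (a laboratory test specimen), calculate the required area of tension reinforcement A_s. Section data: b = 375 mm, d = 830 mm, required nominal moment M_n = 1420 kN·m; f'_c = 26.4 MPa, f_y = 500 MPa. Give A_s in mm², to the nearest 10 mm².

A_s ≈ 3990 mm²

With M_n = 0.85 f'_c a b (d − a/2), solve the quadratic for a:
a = d − √(d² − 2M_n/(0.85 f'_c b)) = 830 − √(830² − 2 × 1420×10⁶/(0.85 × 26.4 × 375)) = 237.20 mm.
A_s = 0.85 f'_c a b / f_y = 0.85 × 26.4 × 237.20 × 375 / 500 = 3992.1 mm².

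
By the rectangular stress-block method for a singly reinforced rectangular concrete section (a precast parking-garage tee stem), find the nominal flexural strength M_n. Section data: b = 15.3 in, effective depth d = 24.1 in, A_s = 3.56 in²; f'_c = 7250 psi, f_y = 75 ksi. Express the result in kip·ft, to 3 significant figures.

T = A_s f_y = 3.56 × 75 = 267 kips.
a = T/(0.85 f'_c b) = 267/(0.85 × 7.25 × 15.3) = 2.832 in.
M_n = T(d − a/2) = 267 × (24.1 − 1.416) = 6056.6 kip·in = 6056.6/12 = 504.72 kip·ft.

M_n ≈ 505 kip·ft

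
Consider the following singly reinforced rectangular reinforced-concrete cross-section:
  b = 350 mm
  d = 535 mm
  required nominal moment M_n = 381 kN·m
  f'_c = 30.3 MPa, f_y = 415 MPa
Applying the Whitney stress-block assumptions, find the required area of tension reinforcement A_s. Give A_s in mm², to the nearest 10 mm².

A_s ≈ 1870 mm²

With M_n = 0.85 f'_c a b (d − a/2), solve the quadratic for a:
a = d − √(d² − 2M_n/(0.85 f'_c b)) = 535 − √(535² − 2 × 381×10⁶/(0.85 × 30.3 × 350)) = 85.90 mm.
A_s = 0.85 f'_c a b / f_y = 0.85 × 30.3 × 85.90 × 350 / 415 = 1865.8 mm².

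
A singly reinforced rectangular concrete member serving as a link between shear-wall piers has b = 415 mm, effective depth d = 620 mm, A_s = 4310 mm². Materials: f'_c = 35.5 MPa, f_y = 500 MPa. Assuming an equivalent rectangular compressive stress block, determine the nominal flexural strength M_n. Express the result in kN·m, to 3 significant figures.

T = A_s f_y = 4310 × 500 = 2155000 N = 2155 kN.
From C = T: a = T/(0.85 f'_c b) = 2155000/(0.85 × 35.5 × 415) = 172.09 mm.
M_n = T(d − a/2) = 2155 kN × (620 − 86.045) mm = 1150.67 kN·m.

M_n ≈ 1150 kN·m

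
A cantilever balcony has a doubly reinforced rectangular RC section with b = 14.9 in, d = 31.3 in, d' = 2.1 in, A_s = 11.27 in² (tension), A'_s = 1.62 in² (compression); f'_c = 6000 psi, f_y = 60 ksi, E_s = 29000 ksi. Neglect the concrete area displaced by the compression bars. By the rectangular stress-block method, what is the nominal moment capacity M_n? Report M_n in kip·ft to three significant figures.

Assume both steels yield.
a = (A_s − A'_s) f_y/(0.85 f'_c b) = (11.27 − 1.62) × 60/(0.85 × 6 × 14.9) = 7.619 in.
c = a/β₁ = 7.619/0.75 = 10.159 in; ε'_s = 0.003(c − d')/c = 0.0024 ≥ ε_y = 0.0021, so the compression steel yields.
M_n = (A_s − A'_s) f_y (d − a/2) + A'_s f_y (d − d') = 579 × (31.3 − 3.8095) + 97.2 × (31.3 − 2.1) = 15917.0 + 2838.2 = 18755.2 kip·in = 18755.2/12 = 1562.93 kip·ft.

M_n ≈ 1560 kip·ft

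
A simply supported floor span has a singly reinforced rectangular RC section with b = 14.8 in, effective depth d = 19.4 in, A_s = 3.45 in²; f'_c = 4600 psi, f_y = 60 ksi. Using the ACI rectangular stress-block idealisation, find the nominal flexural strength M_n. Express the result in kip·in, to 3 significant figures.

M_n ≈ 3650 kip·in

T = A_s f_y = 3.45 × 60 = 207 kips.
a = T/(0.85 f'_c b) = 207/(0.85 × 4.6 × 14.8) = 3.577 in.
M_n = T(d − a/2) = 207 × (19.4 − 1.7885) = 3645.6 kip·in.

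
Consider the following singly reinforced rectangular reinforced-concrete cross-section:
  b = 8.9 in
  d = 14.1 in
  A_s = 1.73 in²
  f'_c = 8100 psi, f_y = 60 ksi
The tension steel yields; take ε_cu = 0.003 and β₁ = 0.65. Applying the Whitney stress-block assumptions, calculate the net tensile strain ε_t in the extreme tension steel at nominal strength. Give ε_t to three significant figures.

a = A_s f_y/(0.85 f'_c b) = 1.694 in.
β₁ = 0.65, so c = a/β₁ = 1.694/0.65 = 2.606 in.
From the linear strain diagram with ε_cu = 0.003: ε_t = 0.003 (d − c)/c = 0.003 × (14.1 − 2.606)/2.606 = 0.0132.
Since ε_t ≥ 0.005, the section is tension-controlled.

ε_t ≈ 0.0132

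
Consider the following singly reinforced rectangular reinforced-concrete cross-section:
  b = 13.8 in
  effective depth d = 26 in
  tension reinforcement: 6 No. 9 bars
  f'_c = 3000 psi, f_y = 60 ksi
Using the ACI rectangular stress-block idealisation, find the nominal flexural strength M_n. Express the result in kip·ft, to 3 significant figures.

M_n ≈ 627 kip·ft

A_s = 6 × 1 = 6 in².
T = A_s f_y = 6 × 60 = 360 kips.
a = T/(0.85 f'_c b) = 360/(0.85 × 3 × 13.8) = 10.230 in.
M_n = T(d − a/2) = 360 × (26 − 5.115) = 7518.6 kip·in = 7518.6/12 = 626.55 kip·ft.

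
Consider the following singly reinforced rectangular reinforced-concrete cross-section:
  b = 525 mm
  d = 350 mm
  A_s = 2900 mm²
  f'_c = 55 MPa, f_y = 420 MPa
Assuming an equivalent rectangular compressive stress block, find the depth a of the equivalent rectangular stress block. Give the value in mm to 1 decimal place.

a ≈ 49.6 mm

T = A_s f_y = 2900 × 420 = 1218000 N = 1218 kN.
Setting C = 0.85 f'_c a b equal to T: a = 1218000/(0.85 × 55 × 525) = 49.6 mm.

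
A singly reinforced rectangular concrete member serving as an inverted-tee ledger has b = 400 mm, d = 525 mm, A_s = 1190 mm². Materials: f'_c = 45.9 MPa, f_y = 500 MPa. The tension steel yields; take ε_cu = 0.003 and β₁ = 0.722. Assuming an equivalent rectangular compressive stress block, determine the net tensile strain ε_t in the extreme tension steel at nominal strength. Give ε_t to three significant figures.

a = A_s f_y/(0.85 f'_c b) = 38.13 mm.
β₁ = 0.722, so c = a/β₁ = 38.13/0.722 = 52.81 mm.
From the linear strain diagram with ε_cu = 0.003: ε_t = 0.003 (d − c)/c = 0.003 × (525 − 52.81)/52.81 = 0.0268.
Since ε_t ≥ 0.005, the section is tension-controlled.

ε_t ≈ 0.0268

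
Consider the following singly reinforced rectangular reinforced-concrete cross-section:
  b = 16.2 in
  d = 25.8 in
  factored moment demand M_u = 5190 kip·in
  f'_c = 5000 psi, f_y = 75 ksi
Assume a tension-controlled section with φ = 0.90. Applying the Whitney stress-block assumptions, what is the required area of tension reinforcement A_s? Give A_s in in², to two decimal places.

M_n = M_u/φ = 5190/0.90 = 5766.67 kip·in.
From M_n = 0.85 f'_c a b (d − a/2):
a = d − √(d² − 2M_n/(0.85 f'_c b)) = 25.8 − √(25.8² − 2 × 5766.67/(0.85 × 5 × 16.2)) = 3.481 in.
A_s = 0.85 f'_c a b / f_y = 0.85 × 5 × 3.481 × 16.2 / 75 = 3.196 in².

A_s ≈ 3.20 in²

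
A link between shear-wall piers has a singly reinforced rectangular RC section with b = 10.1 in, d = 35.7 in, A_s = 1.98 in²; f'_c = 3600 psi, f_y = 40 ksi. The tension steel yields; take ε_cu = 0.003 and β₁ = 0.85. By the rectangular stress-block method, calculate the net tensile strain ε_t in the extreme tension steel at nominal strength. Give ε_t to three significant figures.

ε_t ≈ 0.0325

a = A_s f_y/(0.85 f'_c b) = 2.563 in.
β₁ = 0.85, so c = a/β₁ = 2.563/0.85 = 3.015 in.
From the linear strain diagram with ε_cu = 0.003: ε_t = 0.003 (d − c)/c = 0.003 × (35.7 − 3.015)/3.015 = 0.0325.
Since ε_t ≥ 0.005, the section is tension-controlled.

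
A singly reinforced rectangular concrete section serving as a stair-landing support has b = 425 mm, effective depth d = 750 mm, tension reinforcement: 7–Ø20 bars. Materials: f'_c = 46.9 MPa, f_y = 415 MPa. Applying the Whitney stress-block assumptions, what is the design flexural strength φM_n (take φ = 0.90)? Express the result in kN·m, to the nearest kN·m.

φM_n ≈ 594 kN·m

A_s = 7 × 314 = 2198 mm².
T = A_s f_y = 2198 × 415 = 912170 N = 912.17 kN.
From C = T: a = T/(0.85 f'_c b) = 912170/(0.85 × 46.9 × 425) = 53.84 mm.
M_n = T(d − a/2) = 912.17 kN × (750 − 26.92) mm = 659.57 kN·m.
φM_n = 0.90 × 659.57 = 593.61 kN·m.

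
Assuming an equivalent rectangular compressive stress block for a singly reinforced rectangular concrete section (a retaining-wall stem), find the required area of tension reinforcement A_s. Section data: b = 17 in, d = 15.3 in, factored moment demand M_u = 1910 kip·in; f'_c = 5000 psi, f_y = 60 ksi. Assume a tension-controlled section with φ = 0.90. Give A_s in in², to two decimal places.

M_n = M_u/φ = 1910/0.90 = 2122.22 kip·in.
From M_n = 0.85 f'_c a b (d − a/2):
a = d − √(d² − 2M_n/(0.85 f'_c b)) = 15.3 − √(15.3² − 2 × 2122.22/(0.85 × 5 × 17)) = 2.058 in.
A_s = 0.85 f'_c a b / f_y = 0.85 × 5 × 2.058 × 17 / 60 = 2.478 in².

A_s ≈ 2.48 in²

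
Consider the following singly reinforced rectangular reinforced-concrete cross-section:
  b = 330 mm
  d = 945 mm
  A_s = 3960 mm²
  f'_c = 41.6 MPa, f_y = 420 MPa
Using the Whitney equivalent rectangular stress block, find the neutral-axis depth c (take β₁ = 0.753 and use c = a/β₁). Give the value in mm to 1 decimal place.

T = A_s f_y = 3960 × 420 = 1663200 N = 1663.2 kN.
Setting C = 0.85 f'_c a b equal to T: a = 1663200/(0.85 × 41.6 × 330) = 142.534 mm.
With β₁ = 0.753, c = a/β₁ = 142.534/0.753 = 189.3 mm.

c ≈ 189.3 mm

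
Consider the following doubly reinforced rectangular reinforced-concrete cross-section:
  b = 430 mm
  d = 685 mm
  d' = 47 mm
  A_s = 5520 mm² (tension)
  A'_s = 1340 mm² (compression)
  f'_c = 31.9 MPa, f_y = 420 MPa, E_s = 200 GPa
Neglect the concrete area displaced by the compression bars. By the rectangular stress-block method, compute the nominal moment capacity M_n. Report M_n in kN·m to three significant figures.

Assume both tension and compression steel yield.
Net tension couple steel: A_s − A'_s = 4180 mm².
a = (A_s − A'_s) f_y / (0.85 f'_c b) = 1755600/(0.85 × 31.9 × 430) = 150.57 mm.
c = a/β₁ = 150.57/0.822 = 183.18 mm; ε'_s = 0.003(c − d')/c = 0.0022 ≥ f_y/E_s = 0.0021, so compression steel does yield.
M_n = (A_s − A'_s) f_y (d − a/2) + A'_s f_y (d − d') = [1755600 × (685 − 75.285) + 562800 × (685 − 47)] × 10⁻⁶ = 1070.42 + 359.07 = 1429.49 kN·m.

M_n ≈ 1430 kN·m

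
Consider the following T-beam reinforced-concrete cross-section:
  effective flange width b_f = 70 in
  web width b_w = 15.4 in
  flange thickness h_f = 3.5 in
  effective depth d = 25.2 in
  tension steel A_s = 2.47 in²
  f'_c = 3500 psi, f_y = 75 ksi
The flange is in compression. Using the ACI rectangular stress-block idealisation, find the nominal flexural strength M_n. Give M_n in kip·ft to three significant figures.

M_n ≈ 382 kip·ft

Tension: T = A_s f_y = 2.47 × 75 = 185.25 kips.
Try a within the flange: a = T/(0.85 f'_c b_f) = 185.25/(0.85 × 3.5 × 70) = 0.890 in.
Since a = 0.890 ≤ h_f = 3.5 in, the stress block lies entirely in the flange; analyse as a rectangular beam of width b_f.
M_n = T(d − a/2) = 185.25 × (25.2 − 0.445) = 4585.9 kip·in.
M_n = 4585.9/12 = 382.16 kip·ft.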